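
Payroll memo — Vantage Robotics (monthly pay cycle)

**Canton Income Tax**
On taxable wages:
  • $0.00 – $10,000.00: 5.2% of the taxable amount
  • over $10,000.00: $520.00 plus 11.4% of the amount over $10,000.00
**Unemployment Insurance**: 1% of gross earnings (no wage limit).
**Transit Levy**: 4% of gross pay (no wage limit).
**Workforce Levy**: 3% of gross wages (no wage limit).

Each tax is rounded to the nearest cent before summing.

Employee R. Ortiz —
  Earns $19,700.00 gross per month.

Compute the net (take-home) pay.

Canton Income Tax: taxable = $19,700.00
  $520.00 + 11.4% × ($19,700.00 − $10,000.00) = $520.00 + 11.4% × $9,700.00 = $1,625.80
Unemployment Insurance: 1% × $19,700.00 = $197.00
Transit Levy: 4% × $19,700.00 = $788.00
Workforce Levy: 3% × $19,700.00 = $591.00
Total withheld: $1,625.80 + $197.00 + $788.00 + $591.00 = $3,201.80
Net pay: $19,700.00 − $3,201.80 = $16,498.20

$16,498.20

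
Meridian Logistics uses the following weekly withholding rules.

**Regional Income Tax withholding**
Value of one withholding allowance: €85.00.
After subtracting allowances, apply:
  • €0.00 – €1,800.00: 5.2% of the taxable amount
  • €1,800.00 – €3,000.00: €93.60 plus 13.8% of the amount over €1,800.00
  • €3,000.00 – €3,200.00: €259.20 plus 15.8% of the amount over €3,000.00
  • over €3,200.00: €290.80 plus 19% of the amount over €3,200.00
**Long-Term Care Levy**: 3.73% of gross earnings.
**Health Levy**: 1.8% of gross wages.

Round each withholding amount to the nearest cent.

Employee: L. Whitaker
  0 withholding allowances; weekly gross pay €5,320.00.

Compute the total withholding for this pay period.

€987.80

Regional Income Tax: taxable = €5,320.00
  €290.80 + 19% × (€5,320.00 − €3,200.00) = €290.80 + 19% × €2,120.00 = €693.60
Long-Term Care Levy: 3.73% × €5,320.00 = €198.44
Health Levy: 1.8% × €5,320.00 = €95.76
Total: €693.60 + €198.44 + €95.76 = €987.80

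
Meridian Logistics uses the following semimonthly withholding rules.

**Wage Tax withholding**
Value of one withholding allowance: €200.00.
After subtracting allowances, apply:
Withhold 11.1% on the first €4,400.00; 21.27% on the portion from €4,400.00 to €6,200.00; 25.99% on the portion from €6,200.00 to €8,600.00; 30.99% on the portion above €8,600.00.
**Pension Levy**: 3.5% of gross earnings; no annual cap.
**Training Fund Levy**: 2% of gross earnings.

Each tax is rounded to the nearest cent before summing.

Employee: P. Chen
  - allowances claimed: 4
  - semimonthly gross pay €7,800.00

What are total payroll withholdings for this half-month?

Wage Tax: taxable = €7,800.00 − 4×€200.00 = €7,000.00
  €871.26 + 25.99% × (€7,000.00 − €6,200.00) = €871.26 + 25.99% × €800.00 = €1,079.18
Pension Levy: 3.5% × €7,800.00 = €273.00
Training Fund Levy: 2% × €7,800.00 = €156.00
Total: €1,079.18 + €273.00 + €156.00 = €1,508.18

€1,508.18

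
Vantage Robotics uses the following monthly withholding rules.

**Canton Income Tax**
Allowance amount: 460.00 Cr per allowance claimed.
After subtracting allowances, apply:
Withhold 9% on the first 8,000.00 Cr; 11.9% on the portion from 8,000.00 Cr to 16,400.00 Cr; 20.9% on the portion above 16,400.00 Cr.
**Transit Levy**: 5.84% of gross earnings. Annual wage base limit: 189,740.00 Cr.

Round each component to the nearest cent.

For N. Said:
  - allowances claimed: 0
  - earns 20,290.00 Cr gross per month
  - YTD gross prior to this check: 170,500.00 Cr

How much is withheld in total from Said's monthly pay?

3,656.23 Cr

Canton Income Tax: taxable = 20,290.00 Cr
  1,719.60 Cr + 20.9% × (20,290.00 Cr − 16,400.00 Cr) = 1,719.60 Cr + 20.9% × 3,890.00 Cr = 2,532.61 Cr
Transit Levy: cap 189,740.00 Cr − YTD 170,500.00 Cr = 19,240.00 Cr subject; 5.84% × 19,240.00 Cr = 1,123.62 Cr
Total: 2,532.61 Cr + 1,123.62 Cr = 3,656.23 Cr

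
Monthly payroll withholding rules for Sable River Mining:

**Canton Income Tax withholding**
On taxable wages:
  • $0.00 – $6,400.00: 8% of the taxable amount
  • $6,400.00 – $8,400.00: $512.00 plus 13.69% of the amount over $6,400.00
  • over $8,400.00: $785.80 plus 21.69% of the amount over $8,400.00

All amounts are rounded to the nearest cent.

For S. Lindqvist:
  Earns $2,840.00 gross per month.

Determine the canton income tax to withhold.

$227.20

Canton Income Tax: taxable = $2,840.00
  8% × $2,840.00 = $227.20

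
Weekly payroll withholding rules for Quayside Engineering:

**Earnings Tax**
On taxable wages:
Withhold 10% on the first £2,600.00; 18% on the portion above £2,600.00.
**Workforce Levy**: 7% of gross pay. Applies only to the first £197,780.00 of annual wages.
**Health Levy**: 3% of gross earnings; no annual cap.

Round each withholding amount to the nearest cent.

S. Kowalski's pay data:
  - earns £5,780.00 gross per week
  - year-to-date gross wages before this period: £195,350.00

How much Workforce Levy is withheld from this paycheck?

Workforce Levy: cap £197,780.00 − YTD £195,350.00 = £2,430.00 subject; 7% × £2,430.00 = £170.10

£170.10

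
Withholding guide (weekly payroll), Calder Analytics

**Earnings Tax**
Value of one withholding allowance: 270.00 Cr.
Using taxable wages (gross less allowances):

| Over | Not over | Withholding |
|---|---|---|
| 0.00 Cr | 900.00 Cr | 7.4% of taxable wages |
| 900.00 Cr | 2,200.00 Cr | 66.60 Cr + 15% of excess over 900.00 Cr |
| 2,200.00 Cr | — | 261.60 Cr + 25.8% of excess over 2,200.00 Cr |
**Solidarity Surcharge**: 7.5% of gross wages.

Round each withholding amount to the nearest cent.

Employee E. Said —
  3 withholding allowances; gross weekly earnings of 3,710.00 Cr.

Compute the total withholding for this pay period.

720.45 Cr

Earnings Tax: taxable = 3,710.00 Cr − 3×270.00 Cr = 2,900.00 Cr
  261.60 Cr + 25.8% × (2,900.00 Cr − 2,200.00 Cr) = 261.60 Cr + 25.8% × 700.00 Cr = 442.20 Cr
Solidarity Surcharge: 7.5% × 3,710.00 Cr = 278.25 Cr
Total: 442.20 Cr + 278.25 Cr = 720.45 Cr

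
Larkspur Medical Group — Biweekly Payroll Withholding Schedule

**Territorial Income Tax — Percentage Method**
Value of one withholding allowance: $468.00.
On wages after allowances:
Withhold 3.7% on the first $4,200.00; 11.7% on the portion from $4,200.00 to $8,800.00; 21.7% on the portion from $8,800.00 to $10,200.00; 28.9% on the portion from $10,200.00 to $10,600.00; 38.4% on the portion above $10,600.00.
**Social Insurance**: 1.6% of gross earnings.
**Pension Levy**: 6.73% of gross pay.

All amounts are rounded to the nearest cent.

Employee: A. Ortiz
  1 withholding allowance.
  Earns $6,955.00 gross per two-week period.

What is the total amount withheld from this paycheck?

$1,002.33

Territorial Income Tax: taxable = $6,955.00 − 1×$468.00 = $6,487.00
  $155.40 + 11.7% × ($6,487.00 − $4,200.00) = $155.40 + 11.7% × $2,287.00 = $422.98
Social Insurance: 1.6% × $6,955.00 = $111.28
Pension Levy: 6.73% × $6,955.00 = $468.07
Total: $422.98 + $111.28 + $468.07 = $1,002.33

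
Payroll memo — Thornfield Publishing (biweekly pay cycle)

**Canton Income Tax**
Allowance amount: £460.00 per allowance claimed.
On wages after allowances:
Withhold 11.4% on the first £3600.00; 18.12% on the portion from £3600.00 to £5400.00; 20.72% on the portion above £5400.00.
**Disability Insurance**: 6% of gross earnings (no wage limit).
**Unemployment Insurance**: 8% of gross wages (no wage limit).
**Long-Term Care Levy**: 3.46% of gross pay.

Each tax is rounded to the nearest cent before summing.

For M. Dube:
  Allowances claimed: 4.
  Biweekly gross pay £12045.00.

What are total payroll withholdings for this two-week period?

£3835.22

Canton Income Tax: taxable = £12045.00 − 4×£460.00 = £10205.00
  £736.56 + 20.72% × (£10205.00 − £5400.00) = £736.56 + 20.72% × £4805.00 = £1732.16
Disability Insurance: 6% × £12045.00 = £722.70
Unemployment Insurance: 8% × £12045.00 = £963.60
Long-Term Care Levy: 3.46% × £12045.00 = £416.76
Total: £1732.16 + £722.70 + £963.60 + £416.76 = £3835.22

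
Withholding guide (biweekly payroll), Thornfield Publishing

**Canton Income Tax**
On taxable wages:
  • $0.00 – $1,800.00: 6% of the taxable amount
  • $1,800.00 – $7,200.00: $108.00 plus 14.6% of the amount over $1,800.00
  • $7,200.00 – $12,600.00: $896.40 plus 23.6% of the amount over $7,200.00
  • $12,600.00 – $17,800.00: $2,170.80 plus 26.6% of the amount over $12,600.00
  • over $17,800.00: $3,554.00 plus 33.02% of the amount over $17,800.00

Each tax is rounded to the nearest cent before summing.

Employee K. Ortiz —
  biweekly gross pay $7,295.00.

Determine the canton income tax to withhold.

$918.82

Canton Income Tax: taxable = $7,295.00
  $896.40 + 23.6% × ($7,295.00 − $7,200.00) = $896.40 + 23.6% × $95.00 = $918.82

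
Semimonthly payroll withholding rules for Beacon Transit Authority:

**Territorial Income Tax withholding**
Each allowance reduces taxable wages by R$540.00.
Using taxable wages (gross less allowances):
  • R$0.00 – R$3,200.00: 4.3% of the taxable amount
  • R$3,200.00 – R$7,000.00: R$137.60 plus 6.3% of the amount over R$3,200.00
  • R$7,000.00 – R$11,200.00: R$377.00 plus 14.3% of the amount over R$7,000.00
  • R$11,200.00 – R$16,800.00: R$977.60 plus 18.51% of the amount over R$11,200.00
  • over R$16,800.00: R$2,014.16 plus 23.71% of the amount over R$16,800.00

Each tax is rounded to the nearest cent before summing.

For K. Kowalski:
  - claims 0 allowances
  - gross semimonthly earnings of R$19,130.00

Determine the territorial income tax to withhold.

R$2,566.60

Territorial Income Tax: taxable = R$19,130.00
  R$2,014.16 + 23.71% × (R$19,130.00 − R$16,800.00) = R$2,014.16 + 23.71% × R$2,330.00 = R$2,566.60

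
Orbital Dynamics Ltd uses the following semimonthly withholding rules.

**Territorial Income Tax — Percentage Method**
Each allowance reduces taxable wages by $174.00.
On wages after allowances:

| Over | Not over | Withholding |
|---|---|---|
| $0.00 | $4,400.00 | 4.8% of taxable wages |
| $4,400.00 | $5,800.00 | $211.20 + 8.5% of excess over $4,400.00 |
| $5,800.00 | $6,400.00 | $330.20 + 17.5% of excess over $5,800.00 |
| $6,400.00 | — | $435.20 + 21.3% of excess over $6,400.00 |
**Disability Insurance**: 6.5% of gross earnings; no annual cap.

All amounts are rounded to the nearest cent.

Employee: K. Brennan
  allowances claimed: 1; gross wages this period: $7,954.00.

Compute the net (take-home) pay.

Territorial Income Tax: taxable = $7,954.00 − 1×$174.00 = $7,780.00
  $435.20 + 21.3% × ($7,780.00 − $6,400.00) = $435.20 + 21.3% × $1,380.00 = $729.14
Disability Insurance: 6.5% × $7,954.00 = $517.01
Total withheld: $729.14 + $517.01 = $1,246.15
Net pay: $7,954.00 − $1,246.15 = $6,707.85

$6,707.85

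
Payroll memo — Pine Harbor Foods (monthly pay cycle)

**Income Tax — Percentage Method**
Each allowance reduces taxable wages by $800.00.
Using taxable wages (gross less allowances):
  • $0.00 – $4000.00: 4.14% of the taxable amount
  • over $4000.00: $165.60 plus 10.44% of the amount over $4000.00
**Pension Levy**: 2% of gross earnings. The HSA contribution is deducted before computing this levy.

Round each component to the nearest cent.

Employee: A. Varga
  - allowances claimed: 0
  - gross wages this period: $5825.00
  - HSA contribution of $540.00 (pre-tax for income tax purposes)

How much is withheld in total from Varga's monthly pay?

Income Tax: taxable = $5825.00 − $540.00 = $5285.00
  $165.60 + 10.44% × ($5285.00 − $4000.00) = $165.60 + 10.44% × $1285.00 = $299.75
Pension Levy: 2% × $5285.00 = $105.70
Total: $299.75 + $105.70 = $405.45

$405.45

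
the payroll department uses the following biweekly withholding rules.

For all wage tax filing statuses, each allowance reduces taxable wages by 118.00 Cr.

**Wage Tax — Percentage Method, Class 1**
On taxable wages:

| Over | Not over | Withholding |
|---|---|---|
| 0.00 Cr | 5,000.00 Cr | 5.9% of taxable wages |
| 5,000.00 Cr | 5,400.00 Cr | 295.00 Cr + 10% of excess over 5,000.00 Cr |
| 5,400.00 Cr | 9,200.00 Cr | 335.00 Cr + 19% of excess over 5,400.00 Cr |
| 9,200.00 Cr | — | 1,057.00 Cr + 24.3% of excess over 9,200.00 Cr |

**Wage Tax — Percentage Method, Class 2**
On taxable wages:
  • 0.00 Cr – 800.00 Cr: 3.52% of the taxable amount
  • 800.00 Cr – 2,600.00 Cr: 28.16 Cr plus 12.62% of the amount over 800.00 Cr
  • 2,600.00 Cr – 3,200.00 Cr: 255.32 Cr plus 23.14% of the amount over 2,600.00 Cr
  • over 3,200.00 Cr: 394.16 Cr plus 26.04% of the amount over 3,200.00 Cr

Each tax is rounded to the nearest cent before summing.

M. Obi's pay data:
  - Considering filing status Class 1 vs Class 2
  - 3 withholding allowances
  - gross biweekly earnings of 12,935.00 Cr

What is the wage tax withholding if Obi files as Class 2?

2,836.97 Cr

Wage Tax (Class 2): taxable = 12,935.00 Cr − 3×118.00 Cr = 12,581.00 Cr
  394.16 Cr + 26.04% × (12,581.00 Cr − 3,200.00 Cr) = 394.16 Cr + 26.04% × 9,381.00 Cr = 2,836.97 Cr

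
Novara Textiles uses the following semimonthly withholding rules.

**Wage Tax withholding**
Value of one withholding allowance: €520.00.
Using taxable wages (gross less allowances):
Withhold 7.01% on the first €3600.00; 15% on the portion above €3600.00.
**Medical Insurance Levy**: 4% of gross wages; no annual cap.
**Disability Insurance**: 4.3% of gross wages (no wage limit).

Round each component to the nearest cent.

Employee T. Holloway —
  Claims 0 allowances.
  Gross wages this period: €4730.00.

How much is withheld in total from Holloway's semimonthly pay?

Wage Tax: taxable = €4730.00
  €252.36 + 15% × (€4730.00 − €3600.00) = €252.36 + 15% × €1130.00 = €421.86
Medical Insurance Levy: 4% × €4730.00 = €189.20
Disability Insurance: 4.3% × €4730.00 = €203.39
Total: €421.86 + €189.20 + €203.39 = €814.45

€814.45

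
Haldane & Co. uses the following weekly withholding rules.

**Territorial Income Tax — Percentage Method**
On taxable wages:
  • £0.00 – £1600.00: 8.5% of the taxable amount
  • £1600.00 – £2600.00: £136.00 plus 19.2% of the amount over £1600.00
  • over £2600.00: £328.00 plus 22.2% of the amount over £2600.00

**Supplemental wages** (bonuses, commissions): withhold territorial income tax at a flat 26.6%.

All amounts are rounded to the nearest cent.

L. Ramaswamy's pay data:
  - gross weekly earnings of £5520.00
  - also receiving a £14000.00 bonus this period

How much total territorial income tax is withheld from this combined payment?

Territorial Income Tax: taxable = £5520.00
  £328.00 + 22.2% × (£5520.00 − £2600.00) = £328.00 + 22.2% × £2920.00 = £976.24
Supplemental (26.6% flat on bonus): 26.6% × £14000.00 = £3724.00
Total territorial income tax: £976.24 + £3724.00 = £4700.24

£4700.24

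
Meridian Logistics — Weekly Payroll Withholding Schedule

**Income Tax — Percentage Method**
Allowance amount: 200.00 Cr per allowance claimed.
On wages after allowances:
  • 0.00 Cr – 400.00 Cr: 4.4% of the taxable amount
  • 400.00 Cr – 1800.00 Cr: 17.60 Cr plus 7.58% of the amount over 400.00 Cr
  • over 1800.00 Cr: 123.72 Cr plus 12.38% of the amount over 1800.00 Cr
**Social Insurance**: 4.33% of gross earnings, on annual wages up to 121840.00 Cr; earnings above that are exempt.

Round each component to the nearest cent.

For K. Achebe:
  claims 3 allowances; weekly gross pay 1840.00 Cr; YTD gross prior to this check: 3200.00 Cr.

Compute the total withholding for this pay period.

Income Tax: taxable = 1840.00 Cr − 3×200.00 Cr = 1240.00 Cr
  17.60 Cr + 7.58% × (1240.00 Cr − 400.00 Cr) = 17.60 Cr + 7.58% × 840.00 Cr = 81.27 Cr
Social Insurance: 4.33% × 1840.00 Cr = 79.67 Cr
Total: 81.27 Cr + 79.67 Cr = 160.94 Cr

160.94 Cr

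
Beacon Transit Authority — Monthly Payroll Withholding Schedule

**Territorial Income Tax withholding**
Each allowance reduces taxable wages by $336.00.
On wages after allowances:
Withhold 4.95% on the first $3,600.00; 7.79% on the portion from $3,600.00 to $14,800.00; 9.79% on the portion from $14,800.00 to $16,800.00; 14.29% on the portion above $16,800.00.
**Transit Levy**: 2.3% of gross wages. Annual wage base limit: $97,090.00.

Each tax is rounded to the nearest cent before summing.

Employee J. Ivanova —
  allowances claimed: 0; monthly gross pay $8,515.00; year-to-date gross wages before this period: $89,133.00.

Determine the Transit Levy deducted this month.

Transit Levy: cap $97,090.00 − YTD $89,133.00 = $7,957.00 subject; 2.3% × $7,957.00 = $183.01

$183.01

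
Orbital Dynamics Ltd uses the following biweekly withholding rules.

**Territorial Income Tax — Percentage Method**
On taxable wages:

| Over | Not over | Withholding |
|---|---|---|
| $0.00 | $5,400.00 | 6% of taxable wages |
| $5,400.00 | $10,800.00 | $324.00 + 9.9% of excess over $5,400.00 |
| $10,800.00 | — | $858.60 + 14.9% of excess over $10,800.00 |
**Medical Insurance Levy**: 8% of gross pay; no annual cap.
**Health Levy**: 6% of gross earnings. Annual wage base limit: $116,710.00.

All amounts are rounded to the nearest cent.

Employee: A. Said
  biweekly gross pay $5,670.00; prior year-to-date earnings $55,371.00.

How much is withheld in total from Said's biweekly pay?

$1,144.53

Territorial Income Tax: taxable = $5,670.00
  $324.00 + 9.9% × ($5,670.00 − $5,400.00) = $324.00 + 9.9% × $270.00 = $350.73
Medical Insurance Levy: 8% × $5,670.00 = $453.60
Health Levy: 6% × $5,670.00 = $340.20
Total: $350.73 + $453.60 + $340.20 = $1,144.53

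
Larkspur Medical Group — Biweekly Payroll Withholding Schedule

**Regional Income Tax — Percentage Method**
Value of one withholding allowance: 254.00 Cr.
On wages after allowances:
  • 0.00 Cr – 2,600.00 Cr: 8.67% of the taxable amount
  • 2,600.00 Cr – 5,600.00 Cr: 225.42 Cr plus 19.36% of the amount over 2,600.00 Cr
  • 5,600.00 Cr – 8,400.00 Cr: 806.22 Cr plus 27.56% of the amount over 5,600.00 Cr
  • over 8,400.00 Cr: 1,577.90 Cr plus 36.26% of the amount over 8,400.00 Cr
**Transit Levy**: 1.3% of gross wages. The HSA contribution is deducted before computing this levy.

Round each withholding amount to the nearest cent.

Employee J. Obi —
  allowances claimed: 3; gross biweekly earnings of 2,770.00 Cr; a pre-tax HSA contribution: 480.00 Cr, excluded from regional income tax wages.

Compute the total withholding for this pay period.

Regional Income Tax: taxable = 2,770.00 Cr − 480.00 Cr − 3×254.00 Cr = 1,528.00 Cr
  8.67% × 1,528.00 Cr = 132.48 Cr
Transit Levy: 1.3% × 2,290.00 Cr = 29.77 Cr
Total: 132.48 Cr + 29.77 Cr = 162.25 Cr

162.25 Cr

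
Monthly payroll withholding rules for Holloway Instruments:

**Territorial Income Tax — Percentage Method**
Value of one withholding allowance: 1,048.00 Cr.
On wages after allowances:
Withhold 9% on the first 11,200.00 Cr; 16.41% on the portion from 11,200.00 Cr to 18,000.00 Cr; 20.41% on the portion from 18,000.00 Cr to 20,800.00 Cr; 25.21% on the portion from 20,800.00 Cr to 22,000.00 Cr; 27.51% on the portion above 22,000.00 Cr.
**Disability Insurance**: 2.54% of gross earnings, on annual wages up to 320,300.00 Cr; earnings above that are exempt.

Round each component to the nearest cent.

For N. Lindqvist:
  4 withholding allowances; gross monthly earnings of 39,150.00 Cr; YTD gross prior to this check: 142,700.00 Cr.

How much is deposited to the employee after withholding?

Territorial Income Tax: taxable = 39,150.00 Cr − 4×1,048.00 Cr = 34,958.00 Cr
  2,997.88 Cr + 27.51% × (34,958.00 Cr − 22,000.00 Cr) = 2,997.88 Cr + 27.51% × 12,958.00 Cr = 6,562.63 Cr
Disability Insurance: 2.54% × 39,150.00 Cr = 994.41 Cr
Total withheld: 6,562.63 Cr + 994.41 Cr = 7,557.04 Cr
Net pay: 39,150.00 Cr − 7,557.04 Cr = 31,592.96 Cr

31,592.96 Cr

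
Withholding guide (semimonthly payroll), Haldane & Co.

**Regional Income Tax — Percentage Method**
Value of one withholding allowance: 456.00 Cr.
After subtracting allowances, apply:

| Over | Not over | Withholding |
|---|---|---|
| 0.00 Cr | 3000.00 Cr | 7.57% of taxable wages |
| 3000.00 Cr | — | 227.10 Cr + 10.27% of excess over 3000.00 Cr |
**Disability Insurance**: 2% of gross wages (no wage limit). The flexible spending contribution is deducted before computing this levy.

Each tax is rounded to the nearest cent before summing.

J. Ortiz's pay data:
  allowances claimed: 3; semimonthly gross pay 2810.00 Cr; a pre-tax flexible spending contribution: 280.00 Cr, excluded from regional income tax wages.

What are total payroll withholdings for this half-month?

138.56 Cr

Regional Income Tax: taxable = 2810.00 Cr − 280.00 Cr − 3×456.00 Cr = 1162.00 Cr
  7.57% × 1162.00 Cr = 87.96 Cr
Disability Insurance: 2% × 2530.00 Cr = 50.60 Cr
Total: 87.96 Cr + 50.60 Cr = 138.56 Cr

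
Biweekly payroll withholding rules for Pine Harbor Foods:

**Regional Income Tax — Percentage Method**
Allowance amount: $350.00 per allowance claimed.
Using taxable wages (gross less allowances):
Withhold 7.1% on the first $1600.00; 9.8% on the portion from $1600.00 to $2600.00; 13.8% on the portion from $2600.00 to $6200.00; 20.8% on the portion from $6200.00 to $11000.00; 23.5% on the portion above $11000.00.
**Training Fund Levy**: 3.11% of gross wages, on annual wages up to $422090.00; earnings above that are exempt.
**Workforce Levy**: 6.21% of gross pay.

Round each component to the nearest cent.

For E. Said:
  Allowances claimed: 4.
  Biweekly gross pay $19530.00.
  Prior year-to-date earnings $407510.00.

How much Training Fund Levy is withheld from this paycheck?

$453.44

Training Fund Levy: cap $422090.00 − YTD $407510.00 = $14580.00 subject; 3.11% × $14580.00 = $453.44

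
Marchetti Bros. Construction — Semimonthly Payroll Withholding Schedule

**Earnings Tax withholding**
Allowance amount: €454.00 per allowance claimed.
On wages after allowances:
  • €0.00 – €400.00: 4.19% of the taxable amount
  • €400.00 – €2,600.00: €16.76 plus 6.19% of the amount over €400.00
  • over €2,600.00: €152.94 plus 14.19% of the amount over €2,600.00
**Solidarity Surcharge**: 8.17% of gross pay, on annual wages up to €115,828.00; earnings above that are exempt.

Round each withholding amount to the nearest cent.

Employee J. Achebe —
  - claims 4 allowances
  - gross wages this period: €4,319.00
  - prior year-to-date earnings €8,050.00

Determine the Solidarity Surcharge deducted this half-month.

Solidarity Surcharge: 8.17% × €4,319.00 = €352.86

€352.86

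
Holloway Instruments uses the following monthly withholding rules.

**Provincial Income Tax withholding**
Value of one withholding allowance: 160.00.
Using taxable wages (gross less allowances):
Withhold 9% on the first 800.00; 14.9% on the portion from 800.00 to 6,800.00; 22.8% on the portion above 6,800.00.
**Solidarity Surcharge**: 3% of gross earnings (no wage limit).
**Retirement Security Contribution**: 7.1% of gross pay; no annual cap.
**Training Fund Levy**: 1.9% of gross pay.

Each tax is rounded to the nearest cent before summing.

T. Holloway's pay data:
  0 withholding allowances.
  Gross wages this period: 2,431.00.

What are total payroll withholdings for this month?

606.74

Provincial Income Tax: taxable = 2,431.00
  72.00 + 14.9% × (2,431.00 − 800.00) = 72.00 + 14.9% × 1,631.00 = 315.02
Solidarity Surcharge: 3% × 2,431.00 = 72.93
Retirement Security Contribution: 7.1% × 2,431.00 = 172.60
Training Fund Levy: 1.9% × 2,431.00 = 46.19
Total: 315.02 + 72.93 + 172.60 + 46.19 = 606.74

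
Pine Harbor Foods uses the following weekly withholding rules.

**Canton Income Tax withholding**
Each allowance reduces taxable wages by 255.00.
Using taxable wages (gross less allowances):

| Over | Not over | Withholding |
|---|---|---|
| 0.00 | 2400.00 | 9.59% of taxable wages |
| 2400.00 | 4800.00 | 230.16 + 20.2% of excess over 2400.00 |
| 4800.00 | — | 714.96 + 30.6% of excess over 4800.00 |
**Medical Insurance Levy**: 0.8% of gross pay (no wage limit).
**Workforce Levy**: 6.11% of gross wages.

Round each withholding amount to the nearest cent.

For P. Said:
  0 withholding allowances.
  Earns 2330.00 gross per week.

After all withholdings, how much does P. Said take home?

1945.55

Canton Income Tax: taxable = 2330.00
  9.59% × 2330.00 = 223.45
Medical Insurance Levy: 0.8% × 2330.00 = 18.64
Workforce Levy: 6.11% × 2330.00 = 142.36
Total withheld: 223.45 + 18.64 + 142.36 = 384.45
Net pay: 2330.00 − 384.45 = 1945.55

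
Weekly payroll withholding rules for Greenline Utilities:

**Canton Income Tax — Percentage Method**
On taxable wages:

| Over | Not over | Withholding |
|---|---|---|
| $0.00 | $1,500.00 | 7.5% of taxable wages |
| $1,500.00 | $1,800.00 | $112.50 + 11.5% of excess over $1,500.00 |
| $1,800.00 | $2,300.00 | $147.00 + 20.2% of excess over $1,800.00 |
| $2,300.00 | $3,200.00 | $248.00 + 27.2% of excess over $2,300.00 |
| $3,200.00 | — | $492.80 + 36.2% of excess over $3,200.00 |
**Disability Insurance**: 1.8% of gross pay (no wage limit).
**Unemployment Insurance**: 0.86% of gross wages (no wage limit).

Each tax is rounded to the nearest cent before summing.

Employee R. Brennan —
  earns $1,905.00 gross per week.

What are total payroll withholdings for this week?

$218.88

Canton Income Tax: taxable = $1,905.00
  $147.00 + 20.2% × ($1,905.00 − $1,800.00) = $147.00 + 20.2% × $105.00 = $168.21
Disability Insurance: 1.8% × $1,905.00 = $34.29
Unemployment Insurance: 0.86% × $1,905.00 = $16.38
Total: $168.21 + $34.29 + $16.38 = $218.88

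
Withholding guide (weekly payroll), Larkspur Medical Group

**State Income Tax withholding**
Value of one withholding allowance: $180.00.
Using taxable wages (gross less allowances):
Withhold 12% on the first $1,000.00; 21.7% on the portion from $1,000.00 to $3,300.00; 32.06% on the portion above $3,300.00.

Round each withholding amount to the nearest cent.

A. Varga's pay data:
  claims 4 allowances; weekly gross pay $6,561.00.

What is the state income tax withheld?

State Income Tax: taxable = $6,561.00 − 4×$180.00 = $5,841.00
  $619.10 + 32.06% × ($5,841.00 − $3,300.00) = $619.10 + 32.06% × $2,541.00 = $1,433.74

$1,433.74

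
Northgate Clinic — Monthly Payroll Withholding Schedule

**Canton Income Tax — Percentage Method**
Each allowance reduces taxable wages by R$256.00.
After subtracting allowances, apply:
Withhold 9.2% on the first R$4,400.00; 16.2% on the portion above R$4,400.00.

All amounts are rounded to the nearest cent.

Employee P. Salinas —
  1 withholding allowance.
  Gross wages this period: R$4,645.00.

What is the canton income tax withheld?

Canton Income Tax: taxable = R$4,645.00 − 1×R$256.00 = R$4,389.00
  9.2% × R$4,389.00 = R$403.79

R$403.79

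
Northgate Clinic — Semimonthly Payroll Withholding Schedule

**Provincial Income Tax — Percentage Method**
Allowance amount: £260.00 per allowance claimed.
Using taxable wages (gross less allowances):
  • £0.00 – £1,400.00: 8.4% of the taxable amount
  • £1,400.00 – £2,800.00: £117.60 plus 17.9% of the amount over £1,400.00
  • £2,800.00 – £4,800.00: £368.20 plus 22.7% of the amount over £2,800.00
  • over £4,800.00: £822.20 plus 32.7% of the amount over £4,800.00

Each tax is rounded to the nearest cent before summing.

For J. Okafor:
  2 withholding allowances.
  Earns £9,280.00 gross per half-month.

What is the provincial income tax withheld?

Provincial Income Tax: taxable = £9,280.00 − 2×£260.00 = £8,760.00
  £822.20 + 32.7% × (£8,760.00 − £4,800.00) = £822.20 + 32.7% × £3,960.00 = £2,117.12

£2,117.12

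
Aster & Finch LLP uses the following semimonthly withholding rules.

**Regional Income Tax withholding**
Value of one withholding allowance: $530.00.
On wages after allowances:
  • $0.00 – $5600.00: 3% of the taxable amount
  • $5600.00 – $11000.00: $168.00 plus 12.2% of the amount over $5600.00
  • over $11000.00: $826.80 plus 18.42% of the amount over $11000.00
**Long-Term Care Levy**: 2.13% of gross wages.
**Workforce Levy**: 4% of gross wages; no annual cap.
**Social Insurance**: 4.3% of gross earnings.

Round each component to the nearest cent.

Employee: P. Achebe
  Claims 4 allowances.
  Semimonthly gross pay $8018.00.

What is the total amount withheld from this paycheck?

Regional Income Tax: taxable = $8018.00 − 4×$530.00 = $5898.00
  $168.00 + 12.2% × ($5898.00 − $5600.00) = $168.00 + 12.2% × $298.00 = $204.36
Long-Term Care Levy: 2.13% × $8018.00 = $170.78
Workforce Levy: 4% × $8018.00 = $320.72
Social Insurance: 4.3% × $8018.00 = $344.77
Total: $204.36 + $170.78 + $320.72 + $344.77 = $1040.63

$1040.63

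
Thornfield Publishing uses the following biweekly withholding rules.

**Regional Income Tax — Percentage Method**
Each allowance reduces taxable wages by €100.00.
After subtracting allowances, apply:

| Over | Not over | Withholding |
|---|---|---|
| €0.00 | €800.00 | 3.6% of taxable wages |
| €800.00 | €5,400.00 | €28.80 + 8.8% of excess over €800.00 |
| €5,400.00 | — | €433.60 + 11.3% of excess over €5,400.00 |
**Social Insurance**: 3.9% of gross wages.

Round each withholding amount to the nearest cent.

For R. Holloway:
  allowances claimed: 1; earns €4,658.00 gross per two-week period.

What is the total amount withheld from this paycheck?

Regional Income Tax: taxable = €4,658.00 − 1×€100.00 = €4,558.00
  €28.80 + 8.8% × (€4,558.00 − €800.00) = €28.80 + 8.8% × €3,758.00 = €359.50
Social Insurance: 3.9% × €4,658.00 = €181.66
Total: €359.50 + €181.66 = €541.16

€541.16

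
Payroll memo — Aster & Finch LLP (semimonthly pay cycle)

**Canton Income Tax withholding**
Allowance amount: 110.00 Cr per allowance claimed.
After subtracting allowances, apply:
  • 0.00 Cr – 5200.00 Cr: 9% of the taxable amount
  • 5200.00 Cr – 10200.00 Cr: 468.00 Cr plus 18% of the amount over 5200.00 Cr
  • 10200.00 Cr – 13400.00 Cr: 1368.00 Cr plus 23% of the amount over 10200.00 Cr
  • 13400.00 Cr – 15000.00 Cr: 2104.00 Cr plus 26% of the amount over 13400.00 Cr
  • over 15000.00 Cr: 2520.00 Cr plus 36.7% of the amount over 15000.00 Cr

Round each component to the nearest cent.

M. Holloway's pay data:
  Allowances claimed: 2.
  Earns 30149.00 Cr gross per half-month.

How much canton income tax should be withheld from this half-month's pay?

Canton Income Tax: taxable = 30149.00 Cr − 2×110.00 Cr = 29929.00 Cr
  2520.00 Cr + 36.7% × (29929.00 Cr − 15000.00 Cr) = 2520.00 Cr + 36.7% × 14929.00 Cr = 7998.94 Cr

7998.94 Cr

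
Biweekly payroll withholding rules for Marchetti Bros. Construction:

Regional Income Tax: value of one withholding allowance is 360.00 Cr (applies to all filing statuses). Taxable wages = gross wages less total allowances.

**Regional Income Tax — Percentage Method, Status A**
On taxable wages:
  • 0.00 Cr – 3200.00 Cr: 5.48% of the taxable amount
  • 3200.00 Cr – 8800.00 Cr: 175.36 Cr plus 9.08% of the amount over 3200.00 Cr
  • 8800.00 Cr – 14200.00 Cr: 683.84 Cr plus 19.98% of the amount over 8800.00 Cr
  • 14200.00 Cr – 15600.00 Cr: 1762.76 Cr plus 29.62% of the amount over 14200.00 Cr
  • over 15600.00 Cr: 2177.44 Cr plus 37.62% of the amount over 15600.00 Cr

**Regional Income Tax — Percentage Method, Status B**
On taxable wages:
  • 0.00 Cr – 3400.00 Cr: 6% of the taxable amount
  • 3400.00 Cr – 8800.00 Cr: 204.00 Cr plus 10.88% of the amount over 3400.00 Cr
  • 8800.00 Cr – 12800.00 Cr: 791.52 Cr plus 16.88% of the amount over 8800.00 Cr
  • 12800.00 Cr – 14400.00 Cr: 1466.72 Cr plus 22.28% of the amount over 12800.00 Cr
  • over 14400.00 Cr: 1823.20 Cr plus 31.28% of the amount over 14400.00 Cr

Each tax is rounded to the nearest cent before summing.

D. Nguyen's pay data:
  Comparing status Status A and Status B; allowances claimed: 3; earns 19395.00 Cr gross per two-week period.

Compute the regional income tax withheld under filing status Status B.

3047.81 Cr

Regional Income Tax (Status B): taxable = 19395.00 Cr − 3×360.00 Cr = 18315.00 Cr
  1823.20 Cr + 31.28% × (18315.00 Cr − 14400.00 Cr) = 1823.20 Cr + 31.28% × 3915.00 Cr = 3047.81 Cr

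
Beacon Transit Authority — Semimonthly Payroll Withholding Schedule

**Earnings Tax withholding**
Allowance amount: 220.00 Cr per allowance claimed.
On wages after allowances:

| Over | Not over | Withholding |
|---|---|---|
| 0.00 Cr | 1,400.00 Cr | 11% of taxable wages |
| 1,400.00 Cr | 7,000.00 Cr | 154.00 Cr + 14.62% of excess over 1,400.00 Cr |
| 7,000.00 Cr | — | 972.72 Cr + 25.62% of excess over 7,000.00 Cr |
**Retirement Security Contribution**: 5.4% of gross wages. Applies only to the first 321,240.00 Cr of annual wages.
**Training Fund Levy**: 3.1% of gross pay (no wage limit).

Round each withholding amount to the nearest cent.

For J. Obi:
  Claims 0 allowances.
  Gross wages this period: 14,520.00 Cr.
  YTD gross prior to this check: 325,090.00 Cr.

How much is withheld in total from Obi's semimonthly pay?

3,349.46 Cr

Earnings Tax: taxable = 14,520.00 Cr
  972.72 Cr + 25.62% × (14,520.00 Cr − 7,000.00 Cr) = 972.72 Cr + 25.62% × 7,520.00 Cr = 2,899.34 Cr
Retirement Security Contribution: YTD 325,090.00 Cr ≥ cap 321,240.00 Cr → 0.00 Cr
Training Fund Levy: 3.1% × 14,520.00 Cr = 450.12 Cr
Total: 2,899.34 Cr + 0.00 Cr + 450.12 Cr = 3,349.46 Cr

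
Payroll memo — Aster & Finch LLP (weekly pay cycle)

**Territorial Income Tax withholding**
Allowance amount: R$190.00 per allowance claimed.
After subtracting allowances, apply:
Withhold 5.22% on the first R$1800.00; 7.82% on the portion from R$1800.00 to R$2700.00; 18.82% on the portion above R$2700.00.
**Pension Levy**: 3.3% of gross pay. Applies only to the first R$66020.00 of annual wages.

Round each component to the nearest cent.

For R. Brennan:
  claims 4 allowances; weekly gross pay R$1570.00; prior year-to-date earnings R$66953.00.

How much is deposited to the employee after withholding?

Territorial Income Tax: taxable = R$1570.00 − 4×R$190.00 = R$810.00
  5.22% × R$810.00 = R$42.28
Pension Levy: YTD R$66953.00 ≥ cap R$66020.00 → R$0.00
Total withheld: R$42.28 + R$0.00 = R$42.28
Net pay: R$1570.00 − R$42.28 = R$1527.72

R$1527.72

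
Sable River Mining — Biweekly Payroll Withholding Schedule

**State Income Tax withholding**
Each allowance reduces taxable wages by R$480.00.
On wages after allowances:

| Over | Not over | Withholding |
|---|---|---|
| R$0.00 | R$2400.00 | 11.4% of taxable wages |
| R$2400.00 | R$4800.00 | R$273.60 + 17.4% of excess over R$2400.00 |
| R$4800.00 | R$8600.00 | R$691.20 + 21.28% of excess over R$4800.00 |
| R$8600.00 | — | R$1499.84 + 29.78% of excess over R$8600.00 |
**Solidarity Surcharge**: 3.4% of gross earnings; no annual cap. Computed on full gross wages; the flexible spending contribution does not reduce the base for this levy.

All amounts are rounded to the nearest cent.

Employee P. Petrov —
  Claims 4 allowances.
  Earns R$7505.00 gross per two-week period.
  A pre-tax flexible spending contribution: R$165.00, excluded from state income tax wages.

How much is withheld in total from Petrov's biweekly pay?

State Income Tax: taxable = R$7505.00 − R$165.00 − 4×R$480.00 = R$5420.00
  R$691.20 + 21.28% × (R$5420.00 − R$4800.00) = R$691.20 + 21.28% × R$620.00 = R$823.14
Solidarity Surcharge: 3.4% × R$7505.00 = R$255.17
Total: R$823.14 + R$255.17 = R$1078.31

R$1078.31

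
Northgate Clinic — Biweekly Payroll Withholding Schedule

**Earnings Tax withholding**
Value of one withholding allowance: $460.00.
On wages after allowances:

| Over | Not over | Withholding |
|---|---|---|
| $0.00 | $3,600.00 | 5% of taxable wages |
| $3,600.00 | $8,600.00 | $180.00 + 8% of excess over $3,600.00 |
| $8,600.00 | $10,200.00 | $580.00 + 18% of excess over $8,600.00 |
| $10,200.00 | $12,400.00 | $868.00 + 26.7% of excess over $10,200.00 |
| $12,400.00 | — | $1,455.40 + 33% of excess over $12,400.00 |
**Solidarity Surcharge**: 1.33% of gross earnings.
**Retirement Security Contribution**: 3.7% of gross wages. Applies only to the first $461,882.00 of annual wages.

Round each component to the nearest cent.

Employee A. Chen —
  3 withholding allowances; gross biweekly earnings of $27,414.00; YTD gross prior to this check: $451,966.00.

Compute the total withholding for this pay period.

Earnings Tax: taxable = $27,414.00 − 3×$460.00 = $26,034.00
  $1,455.40 + 33% × ($26,034.00 − $12,400.00) = $1,455.40 + 33% × $13,634.00 = $5,954.62
Solidarity Surcharge: 1.33% × $27,414.00 = $364.61
Retirement Security Contribution: cap $461,882.00 − YTD $451,966.00 = $9,916.00 subject; 3.7% × $9,916.00 = $366.89
Total: $5,954.62 + $364.61 + $366.89 = $6,686.12

$6,686.12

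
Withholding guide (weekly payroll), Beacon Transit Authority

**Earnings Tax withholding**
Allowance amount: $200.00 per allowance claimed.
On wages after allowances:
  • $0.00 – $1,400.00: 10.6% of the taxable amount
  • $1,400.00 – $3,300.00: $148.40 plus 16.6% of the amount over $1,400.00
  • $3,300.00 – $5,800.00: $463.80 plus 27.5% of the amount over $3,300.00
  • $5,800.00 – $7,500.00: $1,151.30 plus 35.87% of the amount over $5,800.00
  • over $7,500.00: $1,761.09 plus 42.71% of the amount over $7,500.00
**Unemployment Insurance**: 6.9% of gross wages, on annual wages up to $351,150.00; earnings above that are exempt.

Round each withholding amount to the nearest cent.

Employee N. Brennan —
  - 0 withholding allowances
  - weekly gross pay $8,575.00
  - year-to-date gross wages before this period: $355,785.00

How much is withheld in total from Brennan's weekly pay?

Earnings Tax: taxable = $8,575.00
  $1,761.09 + 42.71% × ($8,575.00 − $7,500.00) = $1,761.09 + 42.71% × $1,075.00 = $2,220.22
Unemployment Insurance: YTD $355,785.00 ≥ cap $351,150.00 → $0.00
Total: $2,220.22 + $0.00 = $2,220.22

$2,220.22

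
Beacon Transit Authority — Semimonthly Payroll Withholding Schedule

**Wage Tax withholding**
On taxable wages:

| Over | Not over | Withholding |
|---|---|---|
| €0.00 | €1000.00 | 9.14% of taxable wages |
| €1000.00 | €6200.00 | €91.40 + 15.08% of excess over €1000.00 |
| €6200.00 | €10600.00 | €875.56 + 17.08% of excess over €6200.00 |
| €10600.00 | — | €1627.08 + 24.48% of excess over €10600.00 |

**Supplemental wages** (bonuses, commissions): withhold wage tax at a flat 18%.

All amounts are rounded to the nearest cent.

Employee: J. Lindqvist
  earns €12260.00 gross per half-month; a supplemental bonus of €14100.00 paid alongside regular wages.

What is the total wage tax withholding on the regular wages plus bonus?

Wage Tax: taxable = €12260.00
  €1627.08 + 24.48% × (€12260.00 − €10600.00) = €1627.08 + 24.48% × €1660.00 = €2033.45
Supplemental (18% flat on bonus): 18% × €14100.00 = €2538.00
Total wage tax: €2033.45 + €2538.00 = €4571.45

€4571.45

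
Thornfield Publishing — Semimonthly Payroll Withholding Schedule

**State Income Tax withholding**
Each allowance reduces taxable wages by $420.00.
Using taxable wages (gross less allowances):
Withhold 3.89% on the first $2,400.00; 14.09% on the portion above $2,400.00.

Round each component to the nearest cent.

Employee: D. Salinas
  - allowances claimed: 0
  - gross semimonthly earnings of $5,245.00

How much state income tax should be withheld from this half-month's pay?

$494.22

State Income Tax: taxable = $5,245.00
  $93.36 + 14.09% × ($5,245.00 − $2,400.00) = $93.36 + 14.09% × $2,845.00 = $494.22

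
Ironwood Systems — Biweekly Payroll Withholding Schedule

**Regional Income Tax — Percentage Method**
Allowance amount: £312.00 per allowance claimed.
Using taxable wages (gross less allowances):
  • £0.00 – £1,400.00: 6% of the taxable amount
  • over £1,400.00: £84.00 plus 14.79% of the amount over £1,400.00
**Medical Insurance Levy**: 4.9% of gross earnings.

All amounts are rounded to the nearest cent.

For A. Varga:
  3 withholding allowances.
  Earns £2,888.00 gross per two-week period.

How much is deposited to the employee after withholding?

Regional Income Tax: taxable = £2,888.00 − 3×£312.00 = £1,952.00
  £84.00 + 14.79% × (£1,952.00 − £1,400.00) = £84.00 + 14.79% × £552.00 = £165.64
Medical Insurance Levy: 4.9% × £2,888.00 = £141.51
Total withheld: £165.64 + £141.51 = £307.15
Net pay: £2,888.00 − £307.15 = £2,580.85

£2,580.85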